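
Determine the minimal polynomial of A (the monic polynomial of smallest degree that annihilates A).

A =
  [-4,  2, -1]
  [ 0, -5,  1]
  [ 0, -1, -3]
x^3 + 12*x^2 + 48*x + 64

The characteristic polynomial is χ_A(x) = (x + 4)^3, so the eigenvalues are known. The minimal polynomial is
  m_A(x) = Π_λ (x − λ)^{k_λ}
where k_λ is the size of the *largest* Jordan block for λ (equivalently, the smallest k with (A − λI)^k v = 0 for every generalised eigenvector v of λ).

  λ = -4: largest Jordan block has size 3, contributing (x + 4)^3

So m_A(x) = (x + 4)^3 = x^3 + 12*x^2 + 48*x + 64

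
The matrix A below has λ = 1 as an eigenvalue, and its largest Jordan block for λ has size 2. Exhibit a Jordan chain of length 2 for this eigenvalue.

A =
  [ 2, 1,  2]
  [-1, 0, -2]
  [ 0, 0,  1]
A Jordan chain for λ = 1 of length 2:
v_1 = (1, -1, 0)ᵀ
v_2 = (1, 0, 0)ᵀ

Let N = A − (1)·I. We want v_2 with N^2 v_2 = 0 but N^1 v_2 ≠ 0; then v_{j-1} := N · v_j for j = 2, …, 2.

Pick v_2 = (1, 0, 0)ᵀ.
Then v_1 = N · v_2 = (1, -1, 0)ᵀ.

Sanity check: (A − (1)·I) v_1 = (0, 0, 0)ᵀ = 0. ✓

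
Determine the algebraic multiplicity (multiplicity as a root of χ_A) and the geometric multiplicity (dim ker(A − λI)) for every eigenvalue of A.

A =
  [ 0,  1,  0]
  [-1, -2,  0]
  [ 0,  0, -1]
λ = -1: alg = 3, geom = 2

Step 1 — factor the characteristic polynomial to read off the algebraic multiplicities:
  χ_A(x) = (x + 1)^3

Step 2 — compute geometric multiplicities via the rank-nullity identity g(λ) = n − rank(A − λI):
  rank(A − (-1)·I) = 1, so dim ker(A − (-1)·I) = n − 1 = 2

Summary:
  λ = -1: algebraic multiplicity = 3, geometric multiplicity = 2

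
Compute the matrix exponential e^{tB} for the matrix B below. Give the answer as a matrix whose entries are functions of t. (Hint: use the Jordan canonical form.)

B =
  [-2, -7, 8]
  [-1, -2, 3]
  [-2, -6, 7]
e^{tB} =
  [-3*t*exp(t) + exp(t), -3*t^2*exp(t) - 7*t*exp(t), 3*t^2*exp(t)/2 + 8*t*exp(t)]
  [-t*exp(t), -t^2*exp(t) - 3*t*exp(t) + exp(t), t^2*exp(t)/2 + 3*t*exp(t)]
  [-2*t*exp(t), -2*t^2*exp(t) - 6*t*exp(t), t^2*exp(t) + 6*t*exp(t) + exp(t)]

Strategy: write B = P · J · P⁻¹ where J is a Jordan canonical form, so e^{tB} = P · e^{tJ} · P⁻¹, and e^{tJ} can be computed block-by-block.

B has Jordan form
J =
  [1, 1, 0]
  [0, 1, 1]
  [0, 0, 1]
(up to reordering of blocks).

Per-block formulas:
  For a 3×3 Jordan block J_3(1): exp(t · J_3(1)) = e^(1t)·(I + t·N + (t^2/2)·N^2), where N is the 3×3 nilpotent shift.

After assembling e^{tJ} and conjugating by P, we get:

e^{tB} =
  [-3*t*exp(t) + exp(t), -3*t^2*exp(t) - 7*t*exp(t), 3*t^2*exp(t)/2 + 8*t*exp(t)]
  [-t*exp(t), -t^2*exp(t) - 3*t*exp(t) + exp(t), t^2*exp(t)/2 + 3*t*exp(t)]
  [-2*t*exp(t), -2*t^2*exp(t) - 6*t*exp(t), t^2*exp(t) + 6*t*exp(t) + exp(t)]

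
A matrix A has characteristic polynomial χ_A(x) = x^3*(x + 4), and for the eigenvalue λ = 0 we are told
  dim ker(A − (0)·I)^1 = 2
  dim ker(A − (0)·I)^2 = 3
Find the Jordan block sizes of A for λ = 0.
Block sizes for λ = 0: [2, 1]

From the dimensions of kernels of powers, the number of Jordan blocks of size at least j is d_j − d_{j−1} where d_j = dim ker(N^j) (with d_0 = 0). Computing the differences gives [2, 1].
The number of blocks of size exactly k is (#blocks of size ≥ k) − (#blocks of size ≥ k + 1), so the partition is: 1 block(s) of size 1, 1 block(s) of size 2.
In nonincreasing order the block sizes are [2, 1].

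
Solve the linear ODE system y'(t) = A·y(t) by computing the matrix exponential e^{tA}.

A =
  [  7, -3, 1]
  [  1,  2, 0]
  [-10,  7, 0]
e^{tA} =
  [3*t^2*exp(3*t)/2 + 4*t*exp(3*t) + exp(3*t), -t^2*exp(3*t) - 3*t*exp(3*t), t^2*exp(3*t)/2 + t*exp(3*t)]
  [3*t^2*exp(3*t)/2 + t*exp(3*t), -t^2*exp(3*t) - t*exp(3*t) + exp(3*t), t^2*exp(3*t)/2]
  [-3*t^2*exp(3*t)/2 - 10*t*exp(3*t), t^2*exp(3*t) + 7*t*exp(3*t), -t^2*exp(3*t)/2 - 3*t*exp(3*t) + exp(3*t)]

Strategy: write A = P · J · P⁻¹ where J is a Jordan canonical form, so e^{tA} = P · e^{tJ} · P⁻¹, and e^{tJ} can be computed block-by-block.

A has Jordan form
J =
  [3, 1, 0]
  [0, 3, 1]
  [0, 0, 3]
(up to reordering of blocks).

Per-block formulas:
  For a 3×3 Jordan block J_3(3): exp(t · J_3(3)) = e^(3t)·(I + t·N + (t^2/2)·N^2), where N is the 3×3 nilpotent shift.

After assembling e^{tJ} and conjugating by P, we get:

e^{tA} =
  [3*t^2*exp(3*t)/2 + 4*t*exp(3*t) + exp(3*t), -t^2*exp(3*t) - 3*t*exp(3*t), t^2*exp(3*t)/2 + t*exp(3*t)]
  [3*t^2*exp(3*t)/2 + t*exp(3*t), -t^2*exp(3*t) - t*exp(3*t) + exp(3*t), t^2*exp(3*t)/2]
  [-3*t^2*exp(3*t)/2 - 10*t*exp(3*t), t^2*exp(3*t) + 7*t*exp(3*t), -t^2*exp(3*t)/2 - 3*t*exp(3*t) + exp(3*t)]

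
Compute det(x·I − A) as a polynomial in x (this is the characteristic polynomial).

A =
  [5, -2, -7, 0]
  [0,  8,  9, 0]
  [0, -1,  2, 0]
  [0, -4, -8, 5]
x^4 - 20*x^3 + 150*x^2 - 500*x + 625

Expanding det(x·I − A) (e.g. by cofactor expansion or by noting that A is similar to its Jordan form J, which has the same characteristic polynomial as A) gives
  χ_A(x) = x^4 - 20*x^3 + 150*x^2 - 500*x + 625
which factors as (x - 5)^4. The eigenvalues (with algebraic multiplicities) are λ = 5 with multiplicity 4.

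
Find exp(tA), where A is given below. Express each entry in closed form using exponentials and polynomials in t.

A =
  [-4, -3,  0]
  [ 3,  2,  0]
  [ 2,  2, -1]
e^{tA} =
  [-3*t*exp(-t) + exp(-t), -3*t*exp(-t), 0]
  [3*t*exp(-t), 3*t*exp(-t) + exp(-t), 0]
  [2*t*exp(-t), 2*t*exp(-t), exp(-t)]

Strategy: write A = P · J · P⁻¹ where J is a Jordan canonical form, so e^{tA} = P · e^{tJ} · P⁻¹, and e^{tJ} can be computed block-by-block.

A has Jordan form
J =
  [-1,  1,  0]
  [ 0, -1,  0]
  [ 0,  0, -1]
(up to reordering of blocks).

Per-block formulas:
  For a 1×1 block at λ = -1: exp(t · [-1]) = [e^(-1t)].
  For a 2×2 Jordan block J_2(-1): exp(t · J_2(-1)) = e^(-1t)·(I + t·N), where N is the 2×2 nilpotent shift.

After assembling e^{tJ} and conjugating by P, we get:

e^{tA} =
  [-3*t*exp(-t) + exp(-t), -3*t*exp(-t), 0]
  [3*t*exp(-t), 3*t*exp(-t) + exp(-t), 0]
  [2*t*exp(-t), 2*t*exp(-t), exp(-t)]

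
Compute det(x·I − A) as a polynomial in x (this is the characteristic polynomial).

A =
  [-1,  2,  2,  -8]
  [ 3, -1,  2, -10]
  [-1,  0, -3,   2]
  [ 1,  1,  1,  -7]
x^4 + 12*x^3 + 54*x^2 + 108*x + 81

Expanding det(x·I − A) (e.g. by cofactor expansion or by noting that A is similar to its Jordan form J, which has the same characteristic polynomial as A) gives
  χ_A(x) = x^4 + 12*x^3 + 54*x^2 + 108*x + 81
which factors as (x + 3)^4. The eigenvalues (with algebraic multiplicities) are λ = -3 with multiplicity 4.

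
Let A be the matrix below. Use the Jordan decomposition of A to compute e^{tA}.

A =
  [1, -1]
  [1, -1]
e^{tA} =
  [t + 1, -t]
  [t, 1 - t]

Strategy: write A = P · J · P⁻¹ where J is a Jordan canonical form, so e^{tA} = P · e^{tJ} · P⁻¹, and e^{tJ} can be computed block-by-block.

A has Jordan form
J =
  [0, 1]
  [0, 0]
(up to reordering of blocks).

Per-block formulas:
  For a 2×2 Jordan block J_2(0): exp(t · J_2(0)) = e^(0t)·(I + t·N), where N is the 2×2 nilpotent shift.

After assembling e^{tJ} and conjugating by P, we get:

e^{tA} =
  [t + 1, -t]
  [t, 1 - t]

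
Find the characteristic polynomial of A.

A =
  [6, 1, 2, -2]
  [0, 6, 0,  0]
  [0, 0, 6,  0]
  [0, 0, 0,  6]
x^4 - 24*x^3 + 216*x^2 - 864*x + 1296

Expanding det(x·I − A) (e.g. by cofactor expansion or by noting that A is similar to its Jordan form J, which has the same characteristic polynomial as A) gives
  χ_A(x) = x^4 - 24*x^3 + 216*x^2 - 864*x + 1296
which factors as (x - 6)^4. The eigenvalues (with algebraic multiplicities) are λ = 6 with multiplicity 4.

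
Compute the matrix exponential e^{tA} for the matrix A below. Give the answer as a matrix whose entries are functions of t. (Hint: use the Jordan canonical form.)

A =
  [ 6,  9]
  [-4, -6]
e^{tA} =
  [6*t + 1, 9*t]
  [-4*t, 1 - 6*t]

Strategy: write A = P · J · P⁻¹ where J is a Jordan canonical form, so e^{tA} = P · e^{tJ} · P⁻¹, and e^{tJ} can be computed block-by-block.

A has Jordan form
J =
  [0, 1]
  [0, 0]
(up to reordering of blocks).

Per-block formulas:
  For a 2×2 Jordan block J_2(0): exp(t · J_2(0)) = e^(0t)·(I + t·N), where N is the 2×2 nilpotent shift.

After assembling e^{tJ} and conjugating by P, we get:

e^{tA} =
  [6*t + 1, 9*t]
  [-4*t, 1 - 6*t]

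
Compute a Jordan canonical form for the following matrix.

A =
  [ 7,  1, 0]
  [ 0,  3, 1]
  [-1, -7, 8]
J_3(6)

The characteristic polynomial is
  det(x·I − A) = x^3 - 18*x^2 + 108*x - 216 = (x - 6)^3

Eigenvalues and multiplicities (the geometric multiplicity of λ is n − rank(A − λI), which equals the number of Jordan blocks for λ):
  λ = 6: algebraic multiplicity = 3, geometric multiplicity = 1

Determining the block sizes for each eigenvalue:
  λ = 6: one block (gm = 1), so the single block has size am = 3 → block sizes [3]

Assembling the blocks gives a Jordan form
J =
  [6, 1, 0]
  [0, 6, 1]
  [0, 0, 6]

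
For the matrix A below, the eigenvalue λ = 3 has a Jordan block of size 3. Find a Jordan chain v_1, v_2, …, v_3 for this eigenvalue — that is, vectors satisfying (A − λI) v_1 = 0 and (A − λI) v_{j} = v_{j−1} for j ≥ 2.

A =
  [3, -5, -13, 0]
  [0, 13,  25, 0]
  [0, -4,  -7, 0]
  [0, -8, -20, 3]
A Jordan chain for λ = 3 of length 3:
v_1 = (2, 0, 0, 0)ᵀ
v_2 = (-5, 10, -4, -8)ᵀ
v_3 = (0, 1, 0, 0)ᵀ

Let N = A − (3)·I. We want v_3 with N^3 v_3 = 0 but N^2 v_3 ≠ 0; then v_{j-1} := N · v_j for j = 3, …, 2.

Pick v_3 = (0, 1, 0, 0)ᵀ.
Then v_2 = N · v_3 = (-5, 10, -4, -8)ᵀ.
Then v_1 = N · v_2 = (2, 0, 0, 0)ᵀ.

Sanity check: (A − (3)·I) v_1 = (0, 0, 0, 0)ᵀ = 0. ✓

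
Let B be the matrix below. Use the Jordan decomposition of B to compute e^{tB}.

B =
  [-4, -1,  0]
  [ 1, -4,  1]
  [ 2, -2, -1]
e^{tB} =
  [-t*exp(-3*t) + exp(-3*t), t^2*exp(-3*t) - t*exp(-3*t), -t^2*exp(-3*t)/2]
  [t*exp(-3*t), -t^2*exp(-3*t) - t*exp(-3*t) + exp(-3*t), t^2*exp(-3*t)/2 + t*exp(-3*t)]
  [2*t*exp(-3*t), -2*t^2*exp(-3*t) - 2*t*exp(-3*t), t^2*exp(-3*t) + 2*t*exp(-3*t) + exp(-3*t)]

Strategy: write B = P · J · P⁻¹ where J is a Jordan canonical form, so e^{tB} = P · e^{tJ} · P⁻¹, and e^{tJ} can be computed block-by-block.

B has Jordan form
J =
  [-3,  1,  0]
  [ 0, -3,  1]
  [ 0,  0, -3]
(up to reordering of blocks).

Per-block formulas:
  For a 3×3 Jordan block J_3(-3): exp(t · J_3(-3)) = e^(-3t)·(I + t·N + (t^2/2)·N^2), where N is the 3×3 nilpotent shift.

After assembling e^{tJ} and conjugating by P, we get:

e^{tB} =
  [-t*exp(-3*t) + exp(-3*t), t^2*exp(-3*t) - t*exp(-3*t), -t^2*exp(-3*t)/2]
  [t*exp(-3*t), -t^2*exp(-3*t) - t*exp(-3*t) + exp(-3*t), t^2*exp(-3*t)/2 + t*exp(-3*t)]
  [2*t*exp(-3*t), -2*t^2*exp(-3*t) - 2*t*exp(-3*t), t^2*exp(-3*t) + 2*t*exp(-3*t) + exp(-3*t)]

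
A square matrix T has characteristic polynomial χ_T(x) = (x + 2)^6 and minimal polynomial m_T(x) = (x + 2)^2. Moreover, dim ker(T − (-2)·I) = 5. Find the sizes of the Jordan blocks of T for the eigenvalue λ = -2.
Block sizes for λ = -2: [2, 1, 1, 1, 1]

Step 1 — from the characteristic polynomial, algebraic multiplicity of λ = -2 is 6. From dim ker(T − (-2)·I) = 5, there are exactly 5 Jordan blocks for λ = -2.
Step 2 — from the minimal polynomial, the factor (x + 2)^2 tells us the largest block for λ = -2 has size 2.
Step 3 — with total size 6, 5 blocks, and largest block 2, the block sizes (in nonincreasing order) are [2, 1, 1, 1, 1].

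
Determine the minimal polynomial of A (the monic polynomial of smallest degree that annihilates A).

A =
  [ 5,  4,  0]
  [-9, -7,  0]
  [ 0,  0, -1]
x^2 + 2*x + 1

The characteristic polynomial is χ_A(x) = (x + 1)^3, so the eigenvalues are known. The minimal polynomial is
  m_A(x) = Π_λ (x − λ)^{k_λ}
where k_λ is the size of the *largest* Jordan block for λ (equivalently, the smallest k with (A − λI)^k v = 0 for every generalised eigenvector v of λ).

  λ = -1: largest Jordan block has size 2, contributing (x + 1)^2

So m_A(x) = (x + 1)^2 = x^2 + 2*x + 1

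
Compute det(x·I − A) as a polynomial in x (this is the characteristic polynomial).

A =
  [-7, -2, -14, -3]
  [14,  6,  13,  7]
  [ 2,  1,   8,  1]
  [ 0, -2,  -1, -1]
x^4 - 6*x^3 + x^2 + 24*x + 16

Expanding det(x·I − A) (e.g. by cofactor expansion or by noting that A is similar to its Jordan form J, which has the same characteristic polynomial as A) gives
  χ_A(x) = x^4 - 6*x^3 + x^2 + 24*x + 16
which factors as (x - 4)^2*(x + 1)^2. The eigenvalues (with algebraic multiplicities) are λ = -1 with multiplicity 2, λ = 4 with multiplicity 2.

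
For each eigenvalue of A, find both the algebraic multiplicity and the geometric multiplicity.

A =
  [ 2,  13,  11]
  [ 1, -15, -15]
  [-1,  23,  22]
λ = 3: alg = 3, geom = 1

Step 1 — factor the characteristic polynomial to read off the algebraic multiplicities:
  χ_A(x) = (x - 3)^3

Step 2 — compute geometric multiplicities via the rank-nullity identity g(λ) = n − rank(A − λI):
  rank(A − (3)·I) = 2, so dim ker(A − (3)·I) = n − 2 = 1

Summary:
  λ = 3: algebraic multiplicity = 3, geometric multiplicity = 1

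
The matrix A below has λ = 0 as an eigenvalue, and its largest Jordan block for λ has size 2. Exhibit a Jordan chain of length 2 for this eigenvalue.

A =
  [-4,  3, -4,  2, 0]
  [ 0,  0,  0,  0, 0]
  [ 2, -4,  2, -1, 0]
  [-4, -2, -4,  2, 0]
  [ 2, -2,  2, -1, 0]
A Jordan chain for λ = 0 of length 2:
v_1 = (-4, 0, 2, -4, 2)ᵀ
v_2 = (1, 0, 0, 0, 0)ᵀ

Let N = A − (0)·I. We want v_2 with N^2 v_2 = 0 but N^1 v_2 ≠ 0; then v_{j-1} := N · v_j for j = 2, …, 2.

Pick v_2 = (1, 0, 0, 0, 0)ᵀ.
Then v_1 = N · v_2 = (-4, 0, 2, -4, 2)ᵀ.

Sanity check: (A − (0)·I) v_1 = (0, 0, 0, 0, 0)ᵀ = 0. ✓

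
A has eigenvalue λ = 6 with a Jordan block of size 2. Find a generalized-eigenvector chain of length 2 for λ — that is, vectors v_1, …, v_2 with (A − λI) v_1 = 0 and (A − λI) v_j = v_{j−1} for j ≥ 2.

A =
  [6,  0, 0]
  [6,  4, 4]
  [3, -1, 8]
A Jordan chain for λ = 6 of length 2:
v_1 = (0, 6, 3)ᵀ
v_2 = (1, 0, 0)ᵀ

Let N = A − (6)·I. We want v_2 with N^2 v_2 = 0 but N^1 v_2 ≠ 0; then v_{j-1} := N · v_j for j = 2, …, 2.

Pick v_2 = (1, 0, 0)ᵀ.
Then v_1 = N · v_2 = (0, 6, 3)ᵀ.

Sanity check: (A − (6)·I) v_1 = (0, 0, 0)ᵀ = 0. ✓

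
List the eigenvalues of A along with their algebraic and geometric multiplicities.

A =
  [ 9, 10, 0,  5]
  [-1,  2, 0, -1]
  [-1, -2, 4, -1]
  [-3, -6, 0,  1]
λ = 4: alg = 4, geom = 3

Step 1 — factor the characteristic polynomial to read off the algebraic multiplicities:
  χ_A(x) = (x - 4)^4

Step 2 — compute geometric multiplicities via the rank-nullity identity g(λ) = n − rank(A − λI):
  rank(A − (4)·I) = 1, so dim ker(A − (4)·I) = n − 1 = 3

Summary:
  λ = 4: algebraic multiplicity = 4, geometric multiplicity = 3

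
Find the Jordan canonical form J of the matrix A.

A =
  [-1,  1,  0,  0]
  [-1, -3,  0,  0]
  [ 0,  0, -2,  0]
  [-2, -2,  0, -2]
J_2(-2) ⊕ J_1(-2) ⊕ J_1(-2)

The characteristic polynomial is
  det(x·I − A) = x^4 + 8*x^3 + 24*x^2 + 32*x + 16 = (x + 2)^4

Eigenvalues and multiplicities (the geometric multiplicity of λ is n − rank(A − λI), which equals the number of Jordan blocks for λ):
  λ = -2: algebraic multiplicity = 4, geometric multiplicity = 3

Determining the block sizes for each eigenvalue:
  λ = -2: 3 blocks summing to 4 forces exactly one block of size 2 and the rest size 1 → block sizes [2, 1, 1]

Assembling the blocks gives a Jordan form
J =
  [-2,  1,  0,  0]
  [ 0, -2,  0,  0]
  [ 0,  0, -2,  0]
  [ 0,  0,  0, -2]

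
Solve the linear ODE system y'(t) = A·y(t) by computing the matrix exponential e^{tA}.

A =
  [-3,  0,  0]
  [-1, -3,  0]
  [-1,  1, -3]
e^{tA} =
  [exp(-3*t), 0, 0]
  [-t*exp(-3*t), exp(-3*t), 0]
  [-t^2*exp(-3*t)/2 - t*exp(-3*t), t*exp(-3*t), exp(-3*t)]

Strategy: write A = P · J · P⁻¹ where J is a Jordan canonical form, so e^{tA} = P · e^{tJ} · P⁻¹, and e^{tJ} can be computed block-by-block.

A has Jordan form
J =
  [-3,  1,  0]
  [ 0, -3,  1]
  [ 0,  0, -3]
(up to reordering of blocks).

Per-block formulas:
  For a 3×3 Jordan block J_3(-3): exp(t · J_3(-3)) = e^(-3t)·(I + t·N + (t^2/2)·N^2), where N is the 3×3 nilpotent shift.

After assembling e^{tJ} and conjugating by P, we get:

e^{tA} =
  [exp(-3*t), 0, 0]
  [-t*exp(-3*t), exp(-3*t), 0]
  [-t^2*exp(-3*t)/2 - t*exp(-3*t), t*exp(-3*t), exp(-3*t)]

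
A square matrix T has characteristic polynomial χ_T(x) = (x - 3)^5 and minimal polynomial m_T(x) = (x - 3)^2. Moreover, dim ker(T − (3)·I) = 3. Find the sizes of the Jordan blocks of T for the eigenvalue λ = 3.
Block sizes for λ = 3: [2, 2, 1]

Step 1 — from the characteristic polynomial, algebraic multiplicity of λ = 3 is 5. From dim ker(T − (3)·I) = 3, there are exactly 3 Jordan blocks for λ = 3.
Step 2 — from the minimal polynomial, the factor (x − 3)^2 tells us the largest block for λ = 3 has size 2.
Step 3 — with total size 5, 3 blocks, and largest block 2, the block sizes (in nonincreasing order) are [2, 2, 1].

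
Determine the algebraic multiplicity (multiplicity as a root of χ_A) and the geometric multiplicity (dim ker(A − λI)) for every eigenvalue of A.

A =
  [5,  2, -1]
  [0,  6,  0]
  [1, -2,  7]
λ = 6: alg = 3, geom = 2

Step 1 — factor the characteristic polynomial to read off the algebraic multiplicities:
  χ_A(x) = (x - 6)^3

Step 2 — compute geometric multiplicities via the rank-nullity identity g(λ) = n − rank(A − λI):
  rank(A − (6)·I) = 1, so dim ker(A − (6)·I) = n − 1 = 2

Summary:
  λ = 6: algebraic multiplicity = 3, geometric multiplicity = 2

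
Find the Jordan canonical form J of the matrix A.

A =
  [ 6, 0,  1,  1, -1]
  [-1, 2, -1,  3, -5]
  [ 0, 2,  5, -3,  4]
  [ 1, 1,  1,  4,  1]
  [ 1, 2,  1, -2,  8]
J_3(5) ⊕ J_2(5)

The characteristic polynomial is
  det(x·I − A) = x^5 - 25*x^4 + 250*x^3 - 1250*x^2 + 3125*x - 3125 = (x - 5)^5

Eigenvalues and multiplicities (the geometric multiplicity of λ is n − rank(A − λI), which equals the number of Jordan blocks for λ):
  λ = 5: algebraic multiplicity = 5, geometric multiplicity = 2

Determining the block sizes for each eigenvalue:
  λ = 5: with am = 5 and gm = 2, the partition is not yet determined (e.g. several partitions of 5 into 2 parts exist). Let N = A − (5)·I. Computing rank(N^1) = 3, rank(N^2) = 1, rank(N^3) = 0; the number of blocks of size ≥ j is rank(N^{j−1}) − rank(N^j), giving [2, 2, 1]. So we have 1 block(s) of size 3, 1 block(s) of size 2 → block sizes [3, 2]

Assembling the blocks gives a Jordan form
J =
  [5, 1, 0, 0, 0]
  [0, 5, 1, 0, 0]
  [0, 0, 5, 0, 0]
  [0, 0, 0, 5, 1]
  [0, 0, 0, 0, 5]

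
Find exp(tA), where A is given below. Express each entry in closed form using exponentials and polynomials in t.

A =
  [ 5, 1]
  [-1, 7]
e^{tA} =
  [-t*exp(6*t) + exp(6*t), t*exp(6*t)]
  [-t*exp(6*t), t*exp(6*t) + exp(6*t)]

Strategy: write A = P · J · P⁻¹ where J is a Jordan canonical form, so e^{tA} = P · e^{tJ} · P⁻¹, and e^{tJ} can be computed block-by-block.

A has Jordan form
J =
  [6, 1]
  [0, 6]
(up to reordering of blocks).

Per-block formulas:
  For a 2×2 Jordan block J_2(6): exp(t · J_2(6)) = e^(6t)·(I + t·N), where N is the 2×2 nilpotent shift.

After assembling e^{tJ} and conjugating by P, we get:

e^{tA} =
  [-t*exp(6*t) + exp(6*t), t*exp(6*t)]
  [-t*exp(6*t), t*exp(6*t) + exp(6*t)]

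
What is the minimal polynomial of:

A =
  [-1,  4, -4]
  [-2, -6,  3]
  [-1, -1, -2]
x^3 + 9*x^2 + 27*x + 27

The characteristic polynomial is χ_A(x) = (x + 3)^3, so the eigenvalues are known. The minimal polynomial is
  m_A(x) = Π_λ (x − λ)^{k_λ}
where k_λ is the size of the *largest* Jordan block for λ (equivalently, the smallest k with (A − λI)^k v = 0 for every generalised eigenvector v of λ).

  λ = -3: largest Jordan block has size 3, contributing (x + 3)^3

So m_A(x) = (x + 3)^3 = x^3 + 9*x^2 + 27*x + 27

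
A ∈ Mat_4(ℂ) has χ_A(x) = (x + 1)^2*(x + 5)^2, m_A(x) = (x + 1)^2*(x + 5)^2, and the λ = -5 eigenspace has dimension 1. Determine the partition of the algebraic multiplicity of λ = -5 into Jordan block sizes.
Block sizes for λ = -5: [2]

Step 1 — from the characteristic polynomial, algebraic multiplicity of λ = -5 is 2. From dim ker(A − (-5)·I) = 1, there are exactly 1 Jordan blocks for λ = -5.
Step 2 — from the minimal polynomial, the factor (x + 5)^2 tells us the largest block for λ = -5 has size 2.
Step 3 — with total size 2, 1 blocks, and largest block 2, the block sizes (in nonincreasing order) are [2].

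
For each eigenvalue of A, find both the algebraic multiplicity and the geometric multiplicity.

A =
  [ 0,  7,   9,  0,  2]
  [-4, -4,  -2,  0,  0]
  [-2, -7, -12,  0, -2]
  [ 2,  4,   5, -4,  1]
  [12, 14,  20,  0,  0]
λ = -4: alg = 5, geom = 2

Step 1 — factor the characteristic polynomial to read off the algebraic multiplicities:
  χ_A(x) = (x + 4)^5

Step 2 — compute geometric multiplicities via the rank-nullity identity g(λ) = n − rank(A − λI):
  rank(A − (-4)·I) = 3, so dim ker(A − (-4)·I) = n − 3 = 2

Summary:
  λ = -4: algebraic multiplicity = 5, geometric multiplicity = 2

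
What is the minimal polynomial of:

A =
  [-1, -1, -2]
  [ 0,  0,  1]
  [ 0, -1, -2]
x^3 + 3*x^2 + 3*x + 1

The characteristic polynomial is χ_A(x) = (x + 1)^3, so the eigenvalues are known. The minimal polynomial is
  m_A(x) = Π_λ (x − λ)^{k_λ}
where k_λ is the size of the *largest* Jordan block for λ (equivalently, the smallest k with (A − λI)^k v = 0 for every generalised eigenvector v of λ).

  λ = -1: largest Jordan block has size 3, contributing (x + 1)^3

So m_A(x) = (x + 1)^3 = x^3 + 3*x^2 + 3*x + 1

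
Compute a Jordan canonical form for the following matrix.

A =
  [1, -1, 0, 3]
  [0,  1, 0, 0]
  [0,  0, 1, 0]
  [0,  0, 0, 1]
J_2(1) ⊕ J_1(1) ⊕ J_1(1)

The characteristic polynomial is
  det(x·I − A) = x^4 - 4*x^3 + 6*x^2 - 4*x + 1 = (x - 1)^4

Eigenvalues and multiplicities (the geometric multiplicity of λ is n − rank(A − λI), which equals the number of Jordan blocks for λ):
  λ = 1: algebraic multiplicity = 4, geometric multiplicity = 3

Determining the block sizes for each eigenvalue:
  λ = 1: 3 blocks summing to 4 forces exactly one block of size 2 and the rest size 1 → block sizes [2, 1, 1]

Assembling the blocks gives a Jordan form
J =
  [1, 1, 0, 0]
  [0, 1, 0, 0]
  [0, 0, 1, 0]
  [0, 0, 0, 1]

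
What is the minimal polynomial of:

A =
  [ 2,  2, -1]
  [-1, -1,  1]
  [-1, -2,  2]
x^2 - 2*x + 1

The characteristic polynomial is χ_A(x) = (x - 1)^3, so the eigenvalues are known. The minimal polynomial is
  m_A(x) = Π_λ (x − λ)^{k_λ}
where k_λ is the size of the *largest* Jordan block for λ (equivalently, the smallest k with (A − λI)^k v = 0 for every generalised eigenvector v of λ).

  λ = 1: largest Jordan block has size 2, contributing (x − 1)^2

So m_A(x) = (x - 1)^2 = x^2 - 2*x + 1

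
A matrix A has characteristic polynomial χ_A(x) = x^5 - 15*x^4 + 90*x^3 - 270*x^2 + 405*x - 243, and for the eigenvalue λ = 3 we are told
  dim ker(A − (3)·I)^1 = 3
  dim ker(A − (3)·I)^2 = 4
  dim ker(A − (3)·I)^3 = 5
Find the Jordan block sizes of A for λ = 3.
Block sizes for λ = 3: [3, 1, 1]

From the dimensions of kernels of powers, the number of Jordan blocks of size at least j is d_j − d_{j−1} where d_j = dim ker(N^j) (with d_0 = 0). Computing the differences gives [3, 1, 1].
The number of blocks of size exactly k is (#blocks of size ≥ k) − (#blocks of size ≥ k + 1), so the partition is: 2 block(s) of size 1, 1 block(s) of size 3.
In nonincreasing order the block sizes are [3, 1, 1].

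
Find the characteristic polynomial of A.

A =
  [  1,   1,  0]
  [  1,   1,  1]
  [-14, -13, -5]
x^3 + 3*x^2 + 3*x + 1

Expanding det(x·I − A) (e.g. by cofactor expansion or by noting that A is similar to its Jordan form J, which has the same characteristic polynomial as A) gives
  χ_A(x) = x^3 + 3*x^2 + 3*x + 1
which factors as (x + 1)^3. The eigenvalues (with algebraic multiplicities) are λ = -1 with multiplicity 3.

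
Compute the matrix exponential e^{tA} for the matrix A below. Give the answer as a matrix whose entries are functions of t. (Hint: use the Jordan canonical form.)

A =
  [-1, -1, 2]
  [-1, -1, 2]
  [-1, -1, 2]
e^{tA} =
  [1 - t, -t, 2*t]
  [-t, 1 - t, 2*t]
  [-t, -t, 2*t + 1]

Strategy: write A = P · J · P⁻¹ where J is a Jordan canonical form, so e^{tA} = P · e^{tJ} · P⁻¹, and e^{tJ} can be computed block-by-block.

A has Jordan form
J =
  [0, 1, 0]
  [0, 0, 0]
  [0, 0, 0]
(up to reordering of blocks).

Per-block formulas:
  For a 1×1 block at λ = 0: exp(t · [0]) = [e^(0t)].
  For a 2×2 Jordan block J_2(0): exp(t · J_2(0)) = e^(0t)·(I + t·N), where N is the 2×2 nilpotent shift.

After assembling e^{tJ} and conjugating by P, we get:

e^{tA} =
  [1 - t, -t, 2*t]
  [-t, 1 - t, 2*t]
  [-t, -t, 2*t + 1]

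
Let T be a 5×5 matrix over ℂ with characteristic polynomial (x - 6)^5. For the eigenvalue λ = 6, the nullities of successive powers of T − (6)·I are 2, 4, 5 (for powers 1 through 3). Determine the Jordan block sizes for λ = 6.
Block sizes for λ = 6: [3, 2]

From the dimensions of kernels of powers, the number of Jordan blocks of size at least j is d_j − d_{j−1} where d_j = dim ker(N^j) (with d_0 = 0). Computing the differences gives [2, 2, 1].
The number of blocks of size exactly k is (#blocks of size ≥ k) − (#blocks of size ≥ k + 1), so the partition is: 1 block(s) of size 2, 1 block(s) of size 3.
In nonincreasing order the block sizes are [3, 2].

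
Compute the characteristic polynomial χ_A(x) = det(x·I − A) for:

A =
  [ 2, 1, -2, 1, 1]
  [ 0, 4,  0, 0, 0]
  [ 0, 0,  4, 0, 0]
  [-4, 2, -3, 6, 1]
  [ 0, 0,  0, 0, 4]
x^5 - 20*x^4 + 160*x^3 - 640*x^2 + 1280*x - 1024

Expanding det(x·I − A) (e.g. by cofactor expansion or by noting that A is similar to its Jordan form J, which has the same characteristic polynomial as A) gives
  χ_A(x) = x^5 - 20*x^4 + 160*x^3 - 640*x^2 + 1280*x - 1024
which factors as (x - 4)^5. The eigenvalues (with algebraic multiplicities) are λ = 4 with multiplicity 5.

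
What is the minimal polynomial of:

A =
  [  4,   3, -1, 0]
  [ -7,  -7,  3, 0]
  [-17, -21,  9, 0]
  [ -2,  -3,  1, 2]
x^3 - 6*x^2 + 12*x - 8

The characteristic polynomial is χ_A(x) = (x - 2)^4, so the eigenvalues are known. The minimal polynomial is
  m_A(x) = Π_λ (x − λ)^{k_λ}
where k_λ is the size of the *largest* Jordan block for λ (equivalently, the smallest k with (A − λI)^k v = 0 for every generalised eigenvector v of λ).

  λ = 2: largest Jordan block has size 3, contributing (x − 2)^3

So m_A(x) = (x - 2)^3 = x^3 - 6*x^2 + 12*x - 8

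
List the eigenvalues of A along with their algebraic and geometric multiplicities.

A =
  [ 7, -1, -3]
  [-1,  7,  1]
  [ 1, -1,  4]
λ = 6: alg = 3, geom = 1

Step 1 — factor the characteristic polynomial to read off the algebraic multiplicities:
  χ_A(x) = (x - 6)^3

Step 2 — compute geometric multiplicities via the rank-nullity identity g(λ) = n − rank(A − λI):
  rank(A − (6)·I) = 2, so dim ker(A − (6)·I) = n − 2 = 1

Summary:
  λ = 6: algebraic multiplicity = 3, geometric multiplicity = 1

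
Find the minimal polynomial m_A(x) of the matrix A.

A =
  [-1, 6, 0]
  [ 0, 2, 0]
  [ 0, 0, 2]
x^2 - x - 2

The characteristic polynomial is χ_A(x) = (x - 2)^2*(x + 1), so the eigenvalues are known. The minimal polynomial is
  m_A(x) = Π_λ (x − λ)^{k_λ}
where k_λ is the size of the *largest* Jordan block for λ (equivalently, the smallest k with (A − λI)^k v = 0 for every generalised eigenvector v of λ).

  λ = -1: largest Jordan block has size 1, contributing (x + 1)
  λ = 2: largest Jordan block has size 1, contributing (x − 2)

So m_A(x) = (x - 2)*(x + 1) = x^2 - x - 2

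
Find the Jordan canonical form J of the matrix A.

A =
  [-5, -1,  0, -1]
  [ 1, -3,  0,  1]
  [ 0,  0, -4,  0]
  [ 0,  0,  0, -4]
J_2(-4) ⊕ J_1(-4) ⊕ J_1(-4)

The characteristic polynomial is
  det(x·I − A) = x^4 + 16*x^3 + 96*x^2 + 256*x + 256 = (x + 4)^4

Eigenvalues and multiplicities (the geometric multiplicity of λ is n − rank(A − λI), which equals the number of Jordan blocks for λ):
  λ = -4: algebraic multiplicity = 4, geometric multiplicity = 3

Determining the block sizes for each eigenvalue:
  λ = -4: 3 blocks summing to 4 forces exactly one block of size 2 and the rest size 1 → block sizes [2, 1, 1]

Assembling the blocks gives a Jordan form
J =
  [-4,  1,  0,  0]
  [ 0, -4,  0,  0]
  [ 0,  0, -4,  0]
  [ 0,  0,  0, -4]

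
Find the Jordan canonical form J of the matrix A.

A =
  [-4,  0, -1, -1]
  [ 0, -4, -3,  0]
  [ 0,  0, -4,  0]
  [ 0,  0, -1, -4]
J_3(-4) ⊕ J_1(-4)

The characteristic polynomial is
  det(x·I − A) = x^4 + 16*x^3 + 96*x^2 + 256*x + 256 = (x + 4)^4

Eigenvalues and multiplicities (the geometric multiplicity of λ is n − rank(A − λI), which equals the number of Jordan blocks for λ):
  λ = -4: algebraic multiplicity = 4, geometric multiplicity = 2

Determining the block sizes for each eigenvalue:
  λ = -4: with am = 4 and gm = 2, the partition is not yet determined (e.g. several partitions of 4 into 2 parts exist). Let N = A − (-4)·I. Computing rank(N^1) = 2, rank(N^2) = 1, rank(N^3) = 0; the number of blocks of size ≥ j is rank(N^{j−1}) − rank(N^j), giving [2, 1, 1]. So we have 1 block(s) of size 3, 1 block(s) of size 1 → block sizes [3, 1]

Assembling the blocks gives a Jordan form
J =
  [-4,  1,  0,  0]
  [ 0, -4,  1,  0]
  [ 0,  0, -4,  0]
  [ 0,  0,  0, -4]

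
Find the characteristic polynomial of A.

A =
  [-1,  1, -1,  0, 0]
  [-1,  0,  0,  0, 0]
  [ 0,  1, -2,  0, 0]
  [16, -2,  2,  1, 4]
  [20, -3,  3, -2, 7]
x^5 - 5*x^4 - 6*x^3 + 22*x^2 + 37*x + 15

Expanding det(x·I − A) (e.g. by cofactor expansion or by noting that A is similar to its Jordan form J, which has the same characteristic polynomial as A) gives
  χ_A(x) = x^5 - 5*x^4 - 6*x^3 + 22*x^2 + 37*x + 15
which factors as (x - 5)*(x - 3)*(x + 1)^3. The eigenvalues (with algebraic multiplicities) are λ = -1 with multiplicity 3, λ = 3 with multiplicity 1, λ = 5 with multiplicity 1.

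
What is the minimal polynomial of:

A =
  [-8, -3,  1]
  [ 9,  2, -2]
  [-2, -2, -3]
x^3 + 9*x^2 + 27*x + 27

The characteristic polynomial is χ_A(x) = (x + 3)^3, so the eigenvalues are known. The minimal polynomial is
  m_A(x) = Π_λ (x − λ)^{k_λ}
where k_λ is the size of the *largest* Jordan block for λ (equivalently, the smallest k with (A − λI)^k v = 0 for every generalised eigenvector v of λ).

  λ = -3: largest Jordan block has size 3, contributing (x + 3)^3

So m_A(x) = (x + 3)^3 = x^3 + 9*x^2 + 27*x + 27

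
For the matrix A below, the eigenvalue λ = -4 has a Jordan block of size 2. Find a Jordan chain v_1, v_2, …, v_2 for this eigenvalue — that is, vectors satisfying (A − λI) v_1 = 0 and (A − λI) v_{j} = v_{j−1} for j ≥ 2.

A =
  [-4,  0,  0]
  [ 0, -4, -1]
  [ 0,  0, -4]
A Jordan chain for λ = -4 of length 2:
v_1 = (0, -1, 0)ᵀ
v_2 = (0, 0, 1)ᵀ

Let N = A − (-4)·I. We want v_2 with N^2 v_2 = 0 but N^1 v_2 ≠ 0; then v_{j-1} := N · v_j for j = 2, …, 2.

Pick v_2 = (0, 0, 1)ᵀ.
Then v_1 = N · v_2 = (0, -1, 0)ᵀ.

Sanity check: (A − (-4)·I) v_1 = (0, 0, 0)ᵀ = 0. ✓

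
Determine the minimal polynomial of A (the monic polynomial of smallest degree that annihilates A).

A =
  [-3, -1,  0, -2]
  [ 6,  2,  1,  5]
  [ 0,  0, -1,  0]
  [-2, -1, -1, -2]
x^3 + 3*x^2 + 3*x + 1

The characteristic polynomial is χ_A(x) = (x + 1)^4, so the eigenvalues are known. The minimal polynomial is
  m_A(x) = Π_λ (x − λ)^{k_λ}
where k_λ is the size of the *largest* Jordan block for λ (equivalently, the smallest k with (A − λI)^k v = 0 for every generalised eigenvector v of λ).

  λ = -1: largest Jordan block has size 3, contributing (x + 1)^3

So m_A(x) = (x + 1)^3 = x^3 + 3*x^2 + 3*x + 1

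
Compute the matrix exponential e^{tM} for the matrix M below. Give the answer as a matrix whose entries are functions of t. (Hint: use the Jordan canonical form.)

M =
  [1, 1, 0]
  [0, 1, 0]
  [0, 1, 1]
e^{tM} =
  [exp(t), t*exp(t), 0]
  [0, exp(t), 0]
  [0, t*exp(t), exp(t)]

Strategy: write M = P · J · P⁻¹ where J is a Jordan canonical form, so e^{tM} = P · e^{tJ} · P⁻¹, and e^{tJ} can be computed block-by-block.

M has Jordan form
J =
  [1, 1, 0]
  [0, 1, 0]
  [0, 0, 1]
(up to reordering of blocks).

Per-block formulas:
  For a 1×1 block at λ = 1: exp(t · [1]) = [e^(1t)].
  For a 2×2 Jordan block J_2(1): exp(t · J_2(1)) = e^(1t)·(I + t·N), where N is the 2×2 nilpotent shift.

After assembling e^{tJ} and conjugating by P, we get:

e^{tM} =
  [exp(t), t*exp(t), 0]
  [0, exp(t), 0]
  [0, t*exp(t), exp(t)]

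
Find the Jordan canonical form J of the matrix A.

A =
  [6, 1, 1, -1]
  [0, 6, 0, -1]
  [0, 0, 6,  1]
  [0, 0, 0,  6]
J_2(6) ⊕ J_2(6)

The characteristic polynomial is
  det(x·I − A) = x^4 - 24*x^3 + 216*x^2 - 864*x + 1296 = (x - 6)^4

Eigenvalues and multiplicities (the geometric multiplicity of λ is n − rank(A − λI), which equals the number of Jordan blocks for λ):
  λ = 6: algebraic multiplicity = 4, geometric multiplicity = 2

Determining the block sizes for each eigenvalue:
  λ = 6: with am = 4 and gm = 2, the partition is not yet determined (e.g. several partitions of 4 into 2 parts exist). Let N = A − (6)·I. Computing rank(N^1) = 2, rank(N^2) = 0; the number of blocks of size ≥ j is rank(N^{j−1}) − rank(N^j), giving [2, 2]. So we have 2 block(s) of size 2 → block sizes [2, 2]

Assembling the blocks gives a Jordan form
J =
  [6, 1, 0, 0]
  [0, 6, 0, 0]
  [0, 0, 6, 1]
  [0, 0, 0, 6]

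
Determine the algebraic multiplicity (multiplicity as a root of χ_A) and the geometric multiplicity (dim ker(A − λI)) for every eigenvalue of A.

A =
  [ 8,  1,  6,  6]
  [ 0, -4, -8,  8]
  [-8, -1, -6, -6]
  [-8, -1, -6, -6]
λ = -4: alg = 2, geom = 1; λ = 0: alg = 2, geom = 2

Step 1 — factor the characteristic polynomial to read off the algebraic multiplicities:
  χ_A(x) = x^2*(x + 4)^2

Step 2 — compute geometric multiplicities via the rank-nullity identity g(λ) = n − rank(A − λI):
  rank(A − (-4)·I) = 3, so dim ker(A − (-4)·I) = n − 3 = 1
  rank(A − (0)·I) = 2, so dim ker(A − (0)·I) = n − 2 = 2

Summary:
  λ = -4: algebraic multiplicity = 2, geometric multiplicity = 1
  λ = 0: algebraic multiplicity = 2, geometric multiplicity = 2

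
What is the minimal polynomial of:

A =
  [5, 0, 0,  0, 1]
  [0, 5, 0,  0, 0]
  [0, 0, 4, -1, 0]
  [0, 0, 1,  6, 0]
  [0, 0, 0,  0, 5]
x^2 - 10*x + 25

The characteristic polynomial is χ_A(x) = (x - 5)^5, so the eigenvalues are known. The minimal polynomial is
  m_A(x) = Π_λ (x − λ)^{k_λ}
where k_λ is the size of the *largest* Jordan block for λ (equivalently, the smallest k with (A − λI)^k v = 0 for every generalised eigenvector v of λ).

  λ = 5: largest Jordan block has size 2, contributing (x − 5)^2

So m_A(x) = (x - 5)^2 = x^2 - 10*x + 25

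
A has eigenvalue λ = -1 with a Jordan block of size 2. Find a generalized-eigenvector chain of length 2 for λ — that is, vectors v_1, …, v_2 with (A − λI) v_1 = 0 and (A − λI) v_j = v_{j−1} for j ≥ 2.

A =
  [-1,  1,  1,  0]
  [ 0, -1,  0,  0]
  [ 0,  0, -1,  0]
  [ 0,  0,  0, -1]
A Jordan chain for λ = -1 of length 2:
v_1 = (1, 0, 0, 0)ᵀ
v_2 = (0, 1, 0, 0)ᵀ

Let N = A − (-1)·I. We want v_2 with N^2 v_2 = 0 but N^1 v_2 ≠ 0; then v_{j-1} := N · v_j for j = 2, …, 2.

Pick v_2 = (0, 1, 0, 0)ᵀ.
Then v_1 = N · v_2 = (1, 0, 0, 0)ᵀ.

Sanity check: (A − (-1)·I) v_1 = (0, 0, 0, 0)ᵀ = 0. ✓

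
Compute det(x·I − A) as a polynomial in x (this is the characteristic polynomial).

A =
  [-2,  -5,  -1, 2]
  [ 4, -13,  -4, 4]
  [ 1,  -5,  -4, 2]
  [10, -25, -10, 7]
x^4 + 12*x^3 + 54*x^2 + 108*x + 81

Expanding det(x·I − A) (e.g. by cofactor expansion or by noting that A is similar to its Jordan form J, which has the same characteristic polynomial as A) gives
  χ_A(x) = x^4 + 12*x^3 + 54*x^2 + 108*x + 81
which factors as (x + 3)^4. The eigenvalues (with algebraic multiplicities) are λ = -3 with multiplicity 4.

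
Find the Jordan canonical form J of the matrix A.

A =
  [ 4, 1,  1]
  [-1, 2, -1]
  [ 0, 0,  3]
J_2(3) ⊕ J_1(3)

The characteristic polynomial is
  det(x·I − A) = x^3 - 9*x^2 + 27*x - 27 = (x - 3)^3

Eigenvalues and multiplicities (the geometric multiplicity of λ is n − rank(A − λI), which equals the number of Jordan blocks for λ):
  λ = 3: algebraic multiplicity = 3, geometric multiplicity = 2

Determining the block sizes for each eigenvalue:
  λ = 3: 2 blocks summing to 3 forces exactly one block of size 2 and the rest size 1 → block sizes [2, 1]

Assembling the blocks gives a Jordan form
J =
  [3, 1, 0]
  [0, 3, 0]
  [0, 0, 3]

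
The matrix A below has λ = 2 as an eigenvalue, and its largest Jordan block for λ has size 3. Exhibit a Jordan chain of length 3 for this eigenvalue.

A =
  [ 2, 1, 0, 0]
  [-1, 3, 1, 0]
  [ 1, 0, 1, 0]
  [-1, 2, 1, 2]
A Jordan chain for λ = 2 of length 3:
v_1 = (-1, 0, -1, -1)ᵀ
v_2 = (0, -1, 1, -1)ᵀ
v_3 = (1, 0, 0, 0)ᵀ

Let N = A − (2)·I. We want v_3 with N^3 v_3 = 0 but N^2 v_3 ≠ 0; then v_{j-1} := N · v_j for j = 3, …, 2.

Pick v_3 = (1, 0, 0, 0)ᵀ.
Then v_2 = N · v_3 = (0, -1, 1, -1)ᵀ.
Then v_1 = N · v_2 = (-1, 0, -1, -1)ᵀ.

Sanity check: (A − (2)·I) v_1 = (0, 0, 0, 0)ᵀ = 0. ✓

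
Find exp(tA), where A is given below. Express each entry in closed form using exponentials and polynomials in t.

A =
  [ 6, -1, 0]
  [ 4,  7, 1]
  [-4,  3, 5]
e^{tA} =
  [-2*t^2*exp(6*t) + exp(6*t), -t^2*exp(6*t)/2 - t*exp(6*t), -t^2*exp(6*t)/2]
  [4*t*exp(6*t), t*exp(6*t) + exp(6*t), t*exp(6*t)]
  [8*t^2*exp(6*t) - 4*t*exp(6*t), 2*t^2*exp(6*t) + 3*t*exp(6*t), 2*t^2*exp(6*t) - t*exp(6*t) + exp(6*t)]

Strategy: write A = P · J · P⁻¹ where J is a Jordan canonical form, so e^{tA} = P · e^{tJ} · P⁻¹, and e^{tJ} can be computed block-by-block.

A has Jordan form
J =
  [6, 1, 0]
  [0, 6, 1]
  [0, 0, 6]
(up to reordering of blocks).

Per-block formulas:
  For a 3×3 Jordan block J_3(6): exp(t · J_3(6)) = e^(6t)·(I + t·N + (t^2/2)·N^2), where N is the 3×3 nilpotent shift.

After assembling e^{tJ} and conjugating by P, we get:

e^{tA} =
  [-2*t^2*exp(6*t) + exp(6*t), -t^2*exp(6*t)/2 - t*exp(6*t), -t^2*exp(6*t)/2]
  [4*t*exp(6*t), t*exp(6*t) + exp(6*t), t*exp(6*t)]
  [8*t^2*exp(6*t) - 4*t*exp(6*t), 2*t^2*exp(6*t) + 3*t*exp(6*t), 2*t^2*exp(6*t) - t*exp(6*t) + exp(6*t)]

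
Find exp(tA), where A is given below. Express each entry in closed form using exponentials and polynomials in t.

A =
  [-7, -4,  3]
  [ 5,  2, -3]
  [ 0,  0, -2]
e^{tA} =
  [-4*exp(-2*t) + 5*exp(-3*t), -4*exp(-2*t) + 4*exp(-3*t), 3*exp(-2*t) - 3*exp(-3*t)]
  [5*exp(-2*t) - 5*exp(-3*t), 5*exp(-2*t) - 4*exp(-3*t), -3*exp(-2*t) + 3*exp(-3*t)]
  [0, 0, exp(-2*t)]

Strategy: write A = P · J · P⁻¹ where J is a Jordan canonical form, so e^{tA} = P · e^{tJ} · P⁻¹, and e^{tJ} can be computed block-by-block.

A has Jordan form
J =
  [-3,  0,  0]
  [ 0, -2,  0]
  [ 0,  0, -2]
(up to reordering of blocks).

Per-block formulas:
  For a 1×1 block at λ = -2: exp(t · [-2]) = [e^(-2t)].
  For a 1×1 block at λ = -3: exp(t · [-3]) = [e^(-3t)].

After assembling e^{tJ} and conjugating by P, we get:

e^{tA} =
  [-4*exp(-2*t) + 5*exp(-3*t), -4*exp(-2*t) + 4*exp(-3*t), 3*exp(-2*t) - 3*exp(-3*t)]
  [5*exp(-2*t) - 5*exp(-3*t), 5*exp(-2*t) - 4*exp(-3*t), -3*exp(-2*t) + 3*exp(-3*t)]
  [0, 0, exp(-2*t)]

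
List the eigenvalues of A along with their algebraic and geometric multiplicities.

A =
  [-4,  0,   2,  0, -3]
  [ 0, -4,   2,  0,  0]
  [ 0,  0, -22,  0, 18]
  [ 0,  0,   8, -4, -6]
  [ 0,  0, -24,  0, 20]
λ = -4: alg = 4, geom = 3; λ = 2: alg = 1, geom = 1

Step 1 — factor the characteristic polynomial to read off the algebraic multiplicities:
  χ_A(x) = (x - 2)*(x + 4)^4

Step 2 — compute geometric multiplicities via the rank-nullity identity g(λ) = n − rank(A − λI):
  rank(A − (-4)·I) = 2, so dim ker(A − (-4)·I) = n − 2 = 3
  rank(A − (2)·I) = 4, so dim ker(A − (2)·I) = n − 4 = 1

Summary:
  λ = -4: algebraic multiplicity = 4, geometric multiplicity = 3
  λ = 2: algebraic multiplicity = 1, geometric multiplicity = 1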